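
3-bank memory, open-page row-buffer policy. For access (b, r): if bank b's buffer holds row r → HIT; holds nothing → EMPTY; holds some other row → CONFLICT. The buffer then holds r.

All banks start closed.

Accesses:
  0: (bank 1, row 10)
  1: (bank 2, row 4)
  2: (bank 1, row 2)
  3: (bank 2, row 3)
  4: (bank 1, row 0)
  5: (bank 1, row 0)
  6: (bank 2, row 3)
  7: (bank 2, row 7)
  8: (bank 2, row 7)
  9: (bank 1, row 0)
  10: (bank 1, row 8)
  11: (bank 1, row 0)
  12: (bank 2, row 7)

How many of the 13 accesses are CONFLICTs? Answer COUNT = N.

step 0: bank1 None->10 [EMPTY]
step 1: bank2 None->4 [EMPTY]
step 2: bank1 10->2 [CONFLICT]
step 3: bank2 4->3 [CONFLICT]
step 4: bank1 2->0 [CONFLICT]
step 5: bank1 0->0 [HIT]
step 6: bank2 3->3 [HIT]
step 7: bank2 3->7 [CONFLICT]
step 8: bank2 7->7 [HIT]
step 9: bank1 0->0 [HIT]
step 10: bank1 0->8 [CONFLICT]
step 11: bank1 8->0 [CONFLICT]
step 12: bank2 7->7 [HIT]

COUNT = 6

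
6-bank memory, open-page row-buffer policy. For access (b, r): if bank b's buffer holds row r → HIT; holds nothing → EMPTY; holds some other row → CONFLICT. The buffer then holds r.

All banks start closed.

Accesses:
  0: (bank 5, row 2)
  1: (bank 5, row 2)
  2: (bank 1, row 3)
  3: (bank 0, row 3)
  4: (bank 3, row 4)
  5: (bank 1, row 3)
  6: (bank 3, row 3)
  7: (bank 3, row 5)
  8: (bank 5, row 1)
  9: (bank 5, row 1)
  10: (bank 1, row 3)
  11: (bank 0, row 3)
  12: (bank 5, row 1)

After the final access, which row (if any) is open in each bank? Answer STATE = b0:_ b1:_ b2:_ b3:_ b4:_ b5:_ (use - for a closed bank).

step 0: bank5 None->2 [EMPTY]
step 1: bank5 2->2 [HIT]
step 2: bank1 None->3 [EMPTY]
step 3: bank0 None->3 [EMPTY]
step 4: bank3 None->4 [EMPTY]
step 5: bank1 3->3 [HIT]
step 6: bank3 4->3 [CONFLICT]
step 7: bank3 3->5 [CONFLICT]
step 8: bank5 2->1 [CONFLICT]
step 9: bank5 1->1 [HIT]
step 10: bank1 3->3 [HIT]
step 11: bank0 3->3 [HIT]
step 12: bank5 1->1 [HIT]

STATE = b0:3 b1:3 b2:- b3:5 b4:- b5:1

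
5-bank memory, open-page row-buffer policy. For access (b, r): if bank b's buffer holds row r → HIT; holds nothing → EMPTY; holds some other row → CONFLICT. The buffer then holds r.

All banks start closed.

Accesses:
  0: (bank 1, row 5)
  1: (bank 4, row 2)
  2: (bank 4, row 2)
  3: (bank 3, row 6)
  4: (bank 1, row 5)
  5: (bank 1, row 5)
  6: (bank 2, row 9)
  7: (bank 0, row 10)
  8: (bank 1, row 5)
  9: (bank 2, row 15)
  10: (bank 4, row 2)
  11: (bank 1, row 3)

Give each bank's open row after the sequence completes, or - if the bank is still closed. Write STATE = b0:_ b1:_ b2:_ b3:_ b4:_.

STATE = b0:10 b1:3 b2:15 b3:6 b4:2

#0 (1,5) E
#1 (4,2) E
#2 (4,2) H  (was 2)
#3 (3,6) E
#4 (1,5) H  (was 5)
#5 (1,5) H  (was 5)
#6 (2,9) E
#7 (0,10) E
#8 (1,5) H  (was 5)
#9 (2,15) C  (was 9)
#10 (4,2) H  (was 2)
#11 (1,3) C  (was 5)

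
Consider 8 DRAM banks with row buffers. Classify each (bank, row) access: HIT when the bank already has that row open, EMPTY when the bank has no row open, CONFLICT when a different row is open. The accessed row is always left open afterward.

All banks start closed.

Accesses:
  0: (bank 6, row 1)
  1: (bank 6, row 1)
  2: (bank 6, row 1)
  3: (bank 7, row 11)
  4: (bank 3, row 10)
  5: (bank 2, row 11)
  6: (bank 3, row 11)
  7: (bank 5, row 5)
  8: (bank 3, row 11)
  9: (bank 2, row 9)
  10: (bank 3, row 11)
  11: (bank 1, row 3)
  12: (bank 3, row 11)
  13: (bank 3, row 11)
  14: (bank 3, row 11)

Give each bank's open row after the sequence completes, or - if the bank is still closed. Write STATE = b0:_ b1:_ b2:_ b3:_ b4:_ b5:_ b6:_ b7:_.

STATE = b0:- b1:3 b2:9 b3:11 b4:- b5:5 b6:1 b7:11

0: bank 6 row 1 — prev None → EMPTY
1: bank 6 row 1 — prev 1 → HIT
2: bank 6 row 1 — prev 1 → HIT
3: bank 7 row 11 — prev None → EMPTY
4: bank 3 row 10 — prev None → EMPTY
5: bank 2 row 11 — prev None → EMPTY
6: bank 3 row 11 — prev 10 → CONFLICT
7: bank 5 row 5 — prev None → EMPTY
8: bank 3 row 11 — prev 11 → HIT
9: bank 2 row 9 — prev 11 → CONFLICT
10: bank 3 row 11 — prev 11 → HIT
11: bank 1 row 3 — prev None → EMPTY
12: bank 3 row 11 — prev 11 → HIT
13: bank 3 row 11 — prev 11 → HIT
14: bank 3 row 11 — prev 11 → HIT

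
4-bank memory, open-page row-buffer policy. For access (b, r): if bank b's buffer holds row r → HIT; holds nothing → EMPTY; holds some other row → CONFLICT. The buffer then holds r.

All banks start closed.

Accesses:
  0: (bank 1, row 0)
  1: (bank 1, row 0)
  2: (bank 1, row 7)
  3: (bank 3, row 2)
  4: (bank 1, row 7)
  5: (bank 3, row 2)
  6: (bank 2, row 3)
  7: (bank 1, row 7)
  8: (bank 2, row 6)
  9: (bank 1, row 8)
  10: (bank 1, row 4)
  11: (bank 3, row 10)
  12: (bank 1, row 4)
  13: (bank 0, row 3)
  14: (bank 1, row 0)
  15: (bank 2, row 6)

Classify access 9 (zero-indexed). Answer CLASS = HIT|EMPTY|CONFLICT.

CLASS = CONFLICT

step 0: bank1 None->0 [EMPTY]
step 1: bank1 0->0 [HIT]
step 2: bank1 0->7 [CONFLICT]
step 3: bank3 None->2 [EMPTY]
step 4: bank1 7->7 [HIT]
step 5: bank3 2->2 [HIT]
step 6: bank2 None->3 [EMPTY]
step 7: bank1 7->7 [HIT]
step 8: bank2 3->6 [CONFLICT]
step 9: bank1 7->8 [CONFLICT]
step 10: bank1 8->4 [CONFLICT]
step 11: bank3 2->10 [CONFLICT]
step 12: bank1 4->4 [HIT]
step 13: bank0 None->3 [EMPTY]
step 14: bank1 4->0 [CONFLICT]
step 15: bank2 6->6 [HIT]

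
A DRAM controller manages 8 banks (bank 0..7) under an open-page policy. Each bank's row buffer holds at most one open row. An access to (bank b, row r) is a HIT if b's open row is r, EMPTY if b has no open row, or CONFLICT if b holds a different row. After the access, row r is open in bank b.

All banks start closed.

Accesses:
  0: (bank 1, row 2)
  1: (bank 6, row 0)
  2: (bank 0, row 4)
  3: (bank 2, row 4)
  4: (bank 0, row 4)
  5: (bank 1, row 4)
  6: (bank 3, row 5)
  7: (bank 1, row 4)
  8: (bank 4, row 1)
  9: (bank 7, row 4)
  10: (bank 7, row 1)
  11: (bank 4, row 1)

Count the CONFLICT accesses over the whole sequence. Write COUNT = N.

COUNT = 2

  [0] b1 r2: no row ⇒ E
  [1] b6 r0: no row ⇒ E
  [2] b0 r4: no row ⇒ E
  [3] b2 r4: no row ⇒ E
  [4] b0 r4: had r4 ⇒ H
  [5] b1 r4: had r2 ⇒ C
  [6] b3 r5: no row ⇒ E
  [7] b1 r4: had r4 ⇒ H
  [8] b4 r1: no row ⇒ E
  [9] b7 r4: no row ⇒ E
  [10] b7 r1: had r4 ⇒ C
  [11] b4 r1: had r1 ⇒ H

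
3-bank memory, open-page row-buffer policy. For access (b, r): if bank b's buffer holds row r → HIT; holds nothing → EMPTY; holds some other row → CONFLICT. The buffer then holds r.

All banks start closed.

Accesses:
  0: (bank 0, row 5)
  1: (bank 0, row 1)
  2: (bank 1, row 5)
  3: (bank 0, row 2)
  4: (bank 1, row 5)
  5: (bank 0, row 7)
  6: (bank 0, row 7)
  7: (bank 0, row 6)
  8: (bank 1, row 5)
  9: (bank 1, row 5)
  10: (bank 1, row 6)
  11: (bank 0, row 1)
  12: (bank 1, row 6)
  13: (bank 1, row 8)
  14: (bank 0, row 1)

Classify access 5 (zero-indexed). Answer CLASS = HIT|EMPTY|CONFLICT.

#0 (0,5) E
#1 (0,1) C  (was 5)
#2 (1,5) E
#3 (0,2) C  (was 1)
#4 (1,5) H  (was 5)
#5 (0,7) C  (was 2)
#6 (0,7) H  (was 7)
#7 (0,6) C  (was 7)
#8 (1,5) H  (was 5)
#9 (1,5) H  (was 5)
#10 (1,6) C  (was 5)
#11 (0,1) C  (was 6)
#12 (1,6) H  (was 6)
#13 (1,8) C  (was 6)
#14 (0,1) H  (was 1)

CLASS = CONFLICT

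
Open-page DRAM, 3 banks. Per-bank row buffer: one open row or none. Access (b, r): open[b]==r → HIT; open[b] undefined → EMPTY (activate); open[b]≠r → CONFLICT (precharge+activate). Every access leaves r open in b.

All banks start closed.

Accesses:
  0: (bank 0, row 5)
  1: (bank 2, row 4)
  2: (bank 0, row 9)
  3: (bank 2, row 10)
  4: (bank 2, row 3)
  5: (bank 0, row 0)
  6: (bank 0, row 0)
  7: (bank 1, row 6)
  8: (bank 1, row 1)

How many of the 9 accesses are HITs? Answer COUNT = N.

COUNT = 1

0: bank 0 row 5 — prev None → EMPTY
1: bank 2 row 4 — prev None → EMPTY
2: bank 0 row 9 — prev 5 → CONFLICT
3: bank 2 row 10 — prev 4 → CONFLICT
4: bank 2 row 3 — prev 10 → CONFLICT
5: bank 0 row 0 — prev 9 → CONFLICT
6: bank 0 row 0 — prev 0 → HIT
7: bank 1 row 6 — prev None → EMPTY
8: bank 1 row 1 — prev 6 → CONFLICT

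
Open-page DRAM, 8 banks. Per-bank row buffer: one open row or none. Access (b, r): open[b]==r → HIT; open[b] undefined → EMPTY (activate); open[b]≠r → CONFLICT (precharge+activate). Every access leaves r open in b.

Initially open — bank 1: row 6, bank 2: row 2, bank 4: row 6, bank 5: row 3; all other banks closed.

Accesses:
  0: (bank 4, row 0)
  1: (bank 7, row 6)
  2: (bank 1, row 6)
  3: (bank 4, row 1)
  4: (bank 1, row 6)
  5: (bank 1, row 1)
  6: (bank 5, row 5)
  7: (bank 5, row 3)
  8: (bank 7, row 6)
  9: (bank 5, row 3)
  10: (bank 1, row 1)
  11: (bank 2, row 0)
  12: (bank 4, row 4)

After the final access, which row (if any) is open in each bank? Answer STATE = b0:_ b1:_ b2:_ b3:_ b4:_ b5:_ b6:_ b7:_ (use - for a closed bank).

0: bank 4 row 0 — prev 6 → CONFLICT
1: bank 7 row 6 — prev None → EMPTY
2: bank 1 row 6 — prev 6 → HIT
3: bank 4 row 1 — prev 0 → CONFLICT
4: bank 1 row 6 — prev 6 → HIT
5: bank 1 row 1 — prev 6 → CONFLICT
6: bank 5 row 5 — prev 3 → CONFLICT
7: bank 5 row 3 — prev 5 → CONFLICT
8: bank 7 row 6 — prev 6 → HIT
9: bank 5 row 3 — prev 3 → HIT
10: bank 1 row 1 — prev 1 → HIT
11: bank 2 row 0 — prev 2 → CONFLICT
12: bank 4 row 4 — prev 1 → CONFLICT

STATE = b0:- b1:1 b2:0 b3:- b4:4 b5:3 b6:- b7:6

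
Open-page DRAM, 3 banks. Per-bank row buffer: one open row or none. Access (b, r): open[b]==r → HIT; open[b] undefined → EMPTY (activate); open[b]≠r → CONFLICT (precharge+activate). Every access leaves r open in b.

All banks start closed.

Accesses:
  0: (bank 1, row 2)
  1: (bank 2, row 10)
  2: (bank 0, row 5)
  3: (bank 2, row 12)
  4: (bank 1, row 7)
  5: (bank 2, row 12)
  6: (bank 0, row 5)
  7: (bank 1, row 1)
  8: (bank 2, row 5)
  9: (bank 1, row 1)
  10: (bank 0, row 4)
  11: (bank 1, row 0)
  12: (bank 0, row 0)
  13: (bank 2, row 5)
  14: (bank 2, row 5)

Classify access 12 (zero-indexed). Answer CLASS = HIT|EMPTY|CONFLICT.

CLASS = CONFLICT

step 0: bank1 None->2 [EMPTY]
step 1: bank2 None->10 [EMPTY]
step 2: bank0 None->5 [EMPTY]
step 3: bank2 10->12 [CONFLICT]
step 4: bank1 2->7 [CONFLICT]
step 5: bank2 12->12 [HIT]
step 6: bank0 5->5 [HIT]
step 7: bank1 7->1 [CONFLICT]
step 8: bank2 12->5 [CONFLICT]
step 9: bank1 1->1 [HIT]
step 10: bank0 5->4 [CONFLICT]
step 11: bank1 1->0 [CONFLICT]
step 12: bank0 4->0 [CONFLICT]
step 13: bank2 5->5 [HIT]
step 14: bank2 5->5 [HIT]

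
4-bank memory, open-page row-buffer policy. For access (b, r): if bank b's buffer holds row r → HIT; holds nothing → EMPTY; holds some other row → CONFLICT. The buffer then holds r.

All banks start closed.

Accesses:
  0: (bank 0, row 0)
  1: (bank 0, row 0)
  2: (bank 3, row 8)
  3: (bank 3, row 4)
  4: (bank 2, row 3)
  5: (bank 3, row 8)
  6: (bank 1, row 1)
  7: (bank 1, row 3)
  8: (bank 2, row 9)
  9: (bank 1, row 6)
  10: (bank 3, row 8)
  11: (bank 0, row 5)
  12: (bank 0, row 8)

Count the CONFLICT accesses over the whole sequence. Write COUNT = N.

COUNT = 7

  [0] b0 r0: no row ⇒ E
  [1] b0 r0: had r0 ⇒ H
  [2] b3 r8: no row ⇒ E
  [3] b3 r4: had r8 ⇒ C
  [4] b2 r3: no row ⇒ E
  [5] b3 r8: had r4 ⇒ C
  [6] b1 r1: no row ⇒ E
  [7] b1 r3: had r1 ⇒ C
  [8] b2 r9: had r3 ⇒ C
  [9] b1 r6: had r3 ⇒ C
  [10] b3 r8: had r8 ⇒ H
  [11] b0 r5: had r0 ⇒ C
  [12] b0 r8: had r5 ⇒ C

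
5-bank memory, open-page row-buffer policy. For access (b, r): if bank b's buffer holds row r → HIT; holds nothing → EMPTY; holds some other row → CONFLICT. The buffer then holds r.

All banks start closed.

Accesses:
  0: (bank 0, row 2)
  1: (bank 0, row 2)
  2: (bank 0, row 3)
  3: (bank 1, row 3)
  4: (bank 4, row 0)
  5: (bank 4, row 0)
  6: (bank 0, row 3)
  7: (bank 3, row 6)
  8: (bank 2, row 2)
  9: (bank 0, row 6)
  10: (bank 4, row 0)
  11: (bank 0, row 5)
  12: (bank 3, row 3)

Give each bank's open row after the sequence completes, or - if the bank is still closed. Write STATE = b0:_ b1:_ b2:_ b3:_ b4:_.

step 0: bank0 None->2 [EMPTY]
step 1: bank0 2->2 [HIT]
step 2: bank0 2->3 [CONFLICT]
step 3: bank1 None->3 [EMPTY]
step 4: bank4 None->0 [EMPTY]
step 5: bank4 0->0 [HIT]
step 6: bank0 3->3 [HIT]
step 7: bank3 None->6 [EMPTY]
step 8: bank2 None->2 [EMPTY]
step 9: bank0 3->6 [CONFLICT]
step 10: bank4 0->0 [HIT]
step 11: bank0 6->5 [CONFLICT]
step 12: bank3 6->3 [CONFLICT]

STATE = b0:5 b1:3 b2:2 b3:3 b4:0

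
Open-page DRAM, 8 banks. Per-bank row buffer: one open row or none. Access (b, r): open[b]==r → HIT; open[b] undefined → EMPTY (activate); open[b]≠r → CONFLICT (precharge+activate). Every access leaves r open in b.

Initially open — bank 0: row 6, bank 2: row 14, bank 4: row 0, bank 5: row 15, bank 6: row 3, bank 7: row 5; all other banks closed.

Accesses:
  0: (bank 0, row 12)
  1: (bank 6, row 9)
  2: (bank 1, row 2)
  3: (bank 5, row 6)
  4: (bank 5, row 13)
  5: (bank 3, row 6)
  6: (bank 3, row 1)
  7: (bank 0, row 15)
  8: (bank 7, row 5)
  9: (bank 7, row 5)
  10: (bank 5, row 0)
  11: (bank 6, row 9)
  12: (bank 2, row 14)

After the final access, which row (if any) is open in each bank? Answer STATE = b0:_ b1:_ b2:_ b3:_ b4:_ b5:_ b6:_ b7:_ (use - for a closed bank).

#0 (0,12) C  (was 6)
#1 (6,9) C  (was 3)
#2 (1,2) E
#3 (5,6) C  (was 15)
#4 (5,13) C  (was 6)
#5 (3,6) E
#6 (3,1) C  (was 6)
#7 (0,15) C  (was 12)
#8 (7,5) H  (was 5)
#9 (7,5) H  (was 5)
#10 (5,0) C  (was 13)
#11 (6,9) H  (was 9)
#12 (2,14) H  (was 14)

STATE = b0:15 b1:2 b2:14 b3:1 b4:0 b5:0 b6:9 b7:5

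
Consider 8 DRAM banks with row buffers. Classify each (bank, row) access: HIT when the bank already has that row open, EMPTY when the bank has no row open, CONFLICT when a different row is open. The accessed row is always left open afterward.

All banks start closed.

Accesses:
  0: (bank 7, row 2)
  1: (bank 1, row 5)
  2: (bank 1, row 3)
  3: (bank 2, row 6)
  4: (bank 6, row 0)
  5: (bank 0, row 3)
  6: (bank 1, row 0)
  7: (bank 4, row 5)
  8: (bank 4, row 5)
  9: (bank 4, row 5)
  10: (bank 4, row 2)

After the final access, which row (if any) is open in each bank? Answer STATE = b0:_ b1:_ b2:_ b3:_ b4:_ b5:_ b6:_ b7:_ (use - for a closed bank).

#0 (7,2) E
#1 (1,5) E
#2 (1,3) C  (was 5)
#3 (2,6) E
#4 (6,0) E
#5 (0,3) E
#6 (1,0) C  (was 3)
#7 (4,5) E
#8 (4,5) H  (was 5)
#9 (4,5) H  (was 5)
#10 (4,2) C  (was 5)

STATE = b0:3 b1:0 b2:6 b3:- b4:2 b5:- b6:0 b7:2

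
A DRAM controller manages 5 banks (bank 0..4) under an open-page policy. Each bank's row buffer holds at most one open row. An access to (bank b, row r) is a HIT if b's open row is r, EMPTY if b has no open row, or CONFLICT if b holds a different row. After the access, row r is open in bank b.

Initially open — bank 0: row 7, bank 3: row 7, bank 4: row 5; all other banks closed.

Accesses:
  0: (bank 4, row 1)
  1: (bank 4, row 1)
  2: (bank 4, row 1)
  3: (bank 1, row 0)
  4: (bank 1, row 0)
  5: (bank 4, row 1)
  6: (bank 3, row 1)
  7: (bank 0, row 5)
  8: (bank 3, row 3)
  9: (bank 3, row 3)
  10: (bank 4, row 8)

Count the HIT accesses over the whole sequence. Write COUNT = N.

0: bank 4 row 1 — prev 5 → CONFLICT
1: bank 4 row 1 — prev 1 → HIT
2: bank 4 row 1 — prev 1 → HIT
3: bank 1 row 0 — prev None → EMPTY
4: bank 1 row 0 — prev 0 → HIT
5: bank 4 row 1 — prev 1 → HIT
6: bank 3 row 1 — prev 7 → CONFLICT
7: bank 0 row 5 — prev 7 → CONFLICT
8: bank 3 row 3 — prev 1 → CONFLICT
9: bank 3 row 3 — prev 3 → HIT
10: bank 4 row 8 — prev 1 → CONFLICT

COUNT = 5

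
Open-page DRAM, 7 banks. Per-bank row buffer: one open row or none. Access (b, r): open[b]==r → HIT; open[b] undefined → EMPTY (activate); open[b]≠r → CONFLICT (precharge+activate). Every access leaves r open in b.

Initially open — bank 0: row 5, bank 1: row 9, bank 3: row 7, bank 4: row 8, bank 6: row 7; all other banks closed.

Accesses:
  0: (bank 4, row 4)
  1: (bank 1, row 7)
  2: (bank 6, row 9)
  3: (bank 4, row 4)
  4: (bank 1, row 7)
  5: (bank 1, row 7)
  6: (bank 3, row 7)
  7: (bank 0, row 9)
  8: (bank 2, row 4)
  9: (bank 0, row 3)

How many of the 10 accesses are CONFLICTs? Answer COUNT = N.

step 0: bank4 8->4 [CONFLICT]
step 1: bank1 9->7 [CONFLICT]
step 2: bank6 7->9 [CONFLICT]
step 3: bank4 4->4 [HIT]
step 4: bank1 7->7 [HIT]
step 5: bank1 7->7 [HIT]
step 6: bank3 7->7 [HIT]
step 7: bank0 5->9 [CONFLICT]
step 8: bank2 None->4 [EMPTY]
step 9: bank0 9->3 [CONFLICT]

COUNT = 5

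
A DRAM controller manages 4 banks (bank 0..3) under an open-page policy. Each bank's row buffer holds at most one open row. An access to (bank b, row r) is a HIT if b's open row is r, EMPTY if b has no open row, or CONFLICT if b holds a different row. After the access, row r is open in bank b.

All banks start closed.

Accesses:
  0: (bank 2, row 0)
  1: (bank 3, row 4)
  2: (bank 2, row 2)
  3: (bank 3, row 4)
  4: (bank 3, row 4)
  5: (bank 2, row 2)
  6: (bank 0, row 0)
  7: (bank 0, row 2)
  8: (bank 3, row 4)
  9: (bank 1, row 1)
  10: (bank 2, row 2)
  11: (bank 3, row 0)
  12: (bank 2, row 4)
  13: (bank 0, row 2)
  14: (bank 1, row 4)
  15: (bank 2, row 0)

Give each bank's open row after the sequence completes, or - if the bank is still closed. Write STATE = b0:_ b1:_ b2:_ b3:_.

STATE = b0:2 b1:4 b2:0 b3:0

#0 (2,0) E
#1 (3,4) E
#2 (2,2) C  (was 0)
#3 (3,4) H  (was 4)
#4 (3,4) H  (was 4)
#5 (2,2) H  (was 2)
#6 (0,0) E
#7 (0,2) C  (was 0)
#8 (3,4) H  (was 4)
#9 (1,1) E
#10 (2,2) H  (was 2)
#11 (3,0) C  (was 4)
#12 (2,4) C  (was 2)
#13 (0,2) H  (was 2)
#14 (1,4) C  (was 1)
#15 (2,0) C  (was 4)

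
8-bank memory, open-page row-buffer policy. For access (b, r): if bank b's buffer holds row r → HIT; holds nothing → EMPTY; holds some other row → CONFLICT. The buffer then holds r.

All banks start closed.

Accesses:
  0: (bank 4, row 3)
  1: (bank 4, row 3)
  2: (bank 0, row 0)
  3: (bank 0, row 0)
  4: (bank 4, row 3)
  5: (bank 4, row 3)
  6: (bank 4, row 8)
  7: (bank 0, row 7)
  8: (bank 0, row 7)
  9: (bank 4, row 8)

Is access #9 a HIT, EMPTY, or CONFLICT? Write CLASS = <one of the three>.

CLASS = HIT

step 0: bank4 None->3 [EMPTY]
step 1: bank4 3->3 [HIT]
step 2: bank0 None->0 [EMPTY]
step 3: bank0 0->0 [HIT]
step 4: bank4 3->3 [HIT]
step 5: bank4 3->3 [HIT]
step 6: bank4 3->8 [CONFLICT]
step 7: bank0 0->7 [CONFLICT]
step 8: bank0 7->7 [HIT]
step 9: bank4 8->8 [HIT]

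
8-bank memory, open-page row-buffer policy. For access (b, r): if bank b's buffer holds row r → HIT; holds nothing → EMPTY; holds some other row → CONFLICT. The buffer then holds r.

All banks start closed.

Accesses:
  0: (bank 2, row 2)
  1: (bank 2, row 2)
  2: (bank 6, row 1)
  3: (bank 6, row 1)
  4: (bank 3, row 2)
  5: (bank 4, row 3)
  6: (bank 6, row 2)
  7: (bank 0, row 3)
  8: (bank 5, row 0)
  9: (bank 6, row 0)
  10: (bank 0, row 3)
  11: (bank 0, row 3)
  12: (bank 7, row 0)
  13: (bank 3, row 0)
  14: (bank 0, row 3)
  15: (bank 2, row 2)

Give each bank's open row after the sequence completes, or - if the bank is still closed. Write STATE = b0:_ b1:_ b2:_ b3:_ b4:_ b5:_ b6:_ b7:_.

STATE = b0:3 b1:- b2:2 b3:0 b4:3 b5:0 b6:0 b7:0

0: bank 2 row 2 — prev None → EMPTY
1: bank 2 row 2 — prev 2 → HIT
2: bank 6 row 1 — prev None → EMPTY
3: bank 6 row 1 — prev 1 → HIT
4: bank 3 row 2 — prev None → EMPTY
5: bank 4 row 3 — prev None → EMPTY
6: bank 6 row 2 — prev 1 → CONFLICT
7: bank 0 row 3 — prev None → EMPTY
8: bank 5 row 0 — prev None → EMPTY
9: bank 6 row 0 — prev 2 → CONFLICT
10: bank 0 row 3 — prev 3 → HIT
11: bank 0 row 3 — prev 3 → HIT
12: bank 7 row 0 — prev None → EMPTY
13: bank 3 row 0 — prev 2 → CONFLICT
14: bank 0 row 3 — prev 3 → HIT
15: bank 2 row 2 — prev 2 → HIT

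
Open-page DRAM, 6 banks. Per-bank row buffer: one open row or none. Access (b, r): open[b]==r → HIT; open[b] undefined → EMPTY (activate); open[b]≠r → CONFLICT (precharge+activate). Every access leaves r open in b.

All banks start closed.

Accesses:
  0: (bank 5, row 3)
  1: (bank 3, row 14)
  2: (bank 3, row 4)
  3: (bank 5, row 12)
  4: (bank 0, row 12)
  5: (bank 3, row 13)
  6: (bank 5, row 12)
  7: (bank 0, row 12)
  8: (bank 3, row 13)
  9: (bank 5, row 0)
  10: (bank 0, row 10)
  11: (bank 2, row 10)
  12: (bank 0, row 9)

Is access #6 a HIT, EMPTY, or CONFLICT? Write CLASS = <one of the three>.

0: bank 5 row 3 — prev None → EMPTY
1: bank 3 row 14 — prev None → EMPTY
2: bank 3 row 4 — prev 14 → CONFLICT
3: bank 5 row 12 — prev 3 → CONFLICT
4: bank 0 row 12 — prev None → EMPTY
5: bank 3 row 13 — prev 4 → CONFLICT
6: bank 5 row 12 — prev 12 → HIT
7: bank 0 row 12 — prev 12 → HIT
8: bank 3 row 13 — prev 13 → HIT
9: bank 5 row 0 — prev 12 → CONFLICT
10: bank 0 row 10 — prev 12 → CONFLICT
11: bank 2 row 10 — prev None → EMPTY
12: bank 0 row 9 — prev 10 → CONFLICT

CLASS = HIT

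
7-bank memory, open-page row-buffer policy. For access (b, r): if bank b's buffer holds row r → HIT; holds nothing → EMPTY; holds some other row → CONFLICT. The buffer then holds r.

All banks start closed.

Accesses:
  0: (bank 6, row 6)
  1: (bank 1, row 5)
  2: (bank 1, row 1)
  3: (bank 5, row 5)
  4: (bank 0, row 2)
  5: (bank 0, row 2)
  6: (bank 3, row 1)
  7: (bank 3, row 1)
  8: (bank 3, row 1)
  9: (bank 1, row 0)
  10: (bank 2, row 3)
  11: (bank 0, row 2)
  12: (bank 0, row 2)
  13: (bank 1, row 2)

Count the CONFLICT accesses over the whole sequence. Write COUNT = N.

COUNT = 3

step 0: bank6 None->6 [EMPTY]
step 1: bank1 None->5 [EMPTY]
step 2: bank1 5->1 [CONFLICT]
step 3: bank5 None->5 [EMPTY]
step 4: bank0 None->2 [EMPTY]
step 5: bank0 2->2 [HIT]
step 6: bank3 None->1 [EMPTY]
step 7: bank3 1->1 [HIT]
step 8: bank3 1->1 [HIT]
step 9: bank1 1->0 [CONFLICT]
step 10: bank2 None->3 [EMPTY]
step 11: bank0 2->2 [HIT]
step 12: bank0 2->2 [HIT]
step 13: bank1 0->2 [CONFLICT]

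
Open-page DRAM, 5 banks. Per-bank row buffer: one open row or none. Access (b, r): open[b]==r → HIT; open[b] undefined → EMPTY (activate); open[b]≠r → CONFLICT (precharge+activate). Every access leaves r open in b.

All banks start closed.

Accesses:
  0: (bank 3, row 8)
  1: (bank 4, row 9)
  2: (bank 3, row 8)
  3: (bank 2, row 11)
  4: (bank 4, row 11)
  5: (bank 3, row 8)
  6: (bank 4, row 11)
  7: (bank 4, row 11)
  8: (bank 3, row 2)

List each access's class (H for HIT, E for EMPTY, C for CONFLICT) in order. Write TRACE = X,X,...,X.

  [0] b3 r8: no row ⇒ E
  [1] b4 r9: no row ⇒ E
  [2] b3 r8: had r8 ⇒ H
  [3] b2 r11: no row ⇒ E
  [4] b4 r11: had r9 ⇒ C
  [5] b3 r8: had r8 ⇒ H
  [6] b4 r11: had r11 ⇒ H
  [7] b4 r11: had r11 ⇒ H
  [8] b3 r2: had r8 ⇒ C

TRACE = E,E,H,E,C,H,H,H,C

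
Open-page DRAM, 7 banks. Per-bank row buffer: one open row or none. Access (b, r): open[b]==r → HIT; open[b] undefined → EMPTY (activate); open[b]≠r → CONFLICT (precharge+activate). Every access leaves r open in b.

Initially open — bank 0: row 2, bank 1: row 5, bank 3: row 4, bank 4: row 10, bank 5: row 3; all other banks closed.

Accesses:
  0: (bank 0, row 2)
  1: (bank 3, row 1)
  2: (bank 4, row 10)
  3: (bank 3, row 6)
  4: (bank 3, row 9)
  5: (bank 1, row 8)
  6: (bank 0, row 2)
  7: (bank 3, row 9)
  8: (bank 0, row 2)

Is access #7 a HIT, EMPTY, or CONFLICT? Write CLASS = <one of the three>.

CLASS = HIT

0: bank 0 row 2 — prev 2 → HIT
1: bank 3 row 1 — prev 4 → CONFLICT
2: bank 4 row 10 — prev 10 → HIT
3: bank 3 row 6 — prev 1 → CONFLICT
4: bank 3 row 9 — prev 6 → CONFLICT
5: bank 1 row 8 — prev 5 → CONFLICT
6: bank 0 row 2 — prev 2 → HIT
7: bank 3 row 9 — prev 9 → HIT
8: bank 0 row 2 — prev 2 → HIT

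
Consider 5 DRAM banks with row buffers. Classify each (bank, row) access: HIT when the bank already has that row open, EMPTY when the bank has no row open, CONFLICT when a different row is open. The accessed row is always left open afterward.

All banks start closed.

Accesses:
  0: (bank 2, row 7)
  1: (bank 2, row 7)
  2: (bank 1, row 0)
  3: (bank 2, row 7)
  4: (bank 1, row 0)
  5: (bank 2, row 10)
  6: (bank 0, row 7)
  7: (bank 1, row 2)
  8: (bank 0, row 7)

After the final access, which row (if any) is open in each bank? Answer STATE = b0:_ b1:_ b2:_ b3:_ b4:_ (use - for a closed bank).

STATE = b0:7 b1:2 b2:10 b3:- b4:-

  [0] b2 r7: no row ⇒ E
  [1] b2 r7: had r7 ⇒ H
  [2] b1 r0: no row ⇒ E
  [3] b2 r7: had r7 ⇒ H
  [4] b1 r0: had r0 ⇒ H
  [5] b2 r10: had r7 ⇒ C
  [6] b0 r7: no row ⇒ E
  [7] b1 r2: had r0 ⇒ C
  [8] b0 r7: had r7 ⇒ H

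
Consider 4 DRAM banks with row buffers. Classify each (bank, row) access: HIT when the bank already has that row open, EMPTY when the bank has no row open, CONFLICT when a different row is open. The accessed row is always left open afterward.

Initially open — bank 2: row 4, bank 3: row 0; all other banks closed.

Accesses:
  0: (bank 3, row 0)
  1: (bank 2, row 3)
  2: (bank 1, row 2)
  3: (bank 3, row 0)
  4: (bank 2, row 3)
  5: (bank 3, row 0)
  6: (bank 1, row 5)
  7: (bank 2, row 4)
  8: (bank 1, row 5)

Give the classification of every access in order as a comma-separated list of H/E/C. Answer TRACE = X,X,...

TRACE = H,C,E,H,H,H,C,C,H

step 0: bank3 0->0 [HIT]
step 1: bank2 4->3 [CONFLICT]
step 2: bank1 None->2 [EMPTY]
step 3: bank3 0->0 [HIT]
step 4: bank2 3->3 [HIT]
step 5: bank3 0->0 [HIT]
step 6: bank1 2->5 [CONFLICT]
step 7: bank2 3->4 [CONFLICT]
step 8: bank1 5->5 [HIT]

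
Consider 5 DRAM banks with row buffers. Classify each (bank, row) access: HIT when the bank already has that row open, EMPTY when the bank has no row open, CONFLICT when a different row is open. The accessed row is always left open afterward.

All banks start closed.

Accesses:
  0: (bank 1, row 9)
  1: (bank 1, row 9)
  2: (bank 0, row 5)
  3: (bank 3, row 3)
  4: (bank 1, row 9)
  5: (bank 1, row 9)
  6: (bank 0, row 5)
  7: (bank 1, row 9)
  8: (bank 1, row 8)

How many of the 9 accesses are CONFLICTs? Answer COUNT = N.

step 0: bank1 None->9 [EMPTY]
step 1: bank1 9->9 [HIT]
step 2: bank0 None->5 [EMPTY]
step 3: bank3 None->3 [EMPTY]
step 4: bank1 9->9 [HIT]
step 5: bank1 9->9 [HIT]
step 6: bank0 5->5 [HIT]
step 7: bank1 9->9 [HIT]
step 8: bank1 9->8 [CONFLICT]

COUNT = 1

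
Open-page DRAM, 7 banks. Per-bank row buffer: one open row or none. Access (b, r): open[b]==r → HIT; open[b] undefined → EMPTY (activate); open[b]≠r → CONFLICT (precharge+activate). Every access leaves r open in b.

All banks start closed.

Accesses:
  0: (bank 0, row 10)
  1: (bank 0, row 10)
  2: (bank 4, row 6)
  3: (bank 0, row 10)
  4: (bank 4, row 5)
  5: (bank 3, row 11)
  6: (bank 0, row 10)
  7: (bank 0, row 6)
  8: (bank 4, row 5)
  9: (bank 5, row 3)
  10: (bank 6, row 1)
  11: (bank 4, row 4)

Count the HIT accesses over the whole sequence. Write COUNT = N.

COUNT = 4

0: bank 0 row 10 — prev None → EMPTY
1: bank 0 row 10 — prev 10 → HIT
2: bank 4 row 6 — prev None → EMPTY
3: bank 0 row 10 — prev 10 → HIT
4: bank 4 row 5 — prev 6 → CONFLICT
5: bank 3 row 11 — prev None → EMPTY
6: bank 0 row 10 — prev 10 → HIT
7: bank 0 row 6 — prev 10 → CONFLICT
8: bank 4 row 5 — prev 5 → HIT
9: bank 5 row 3 — prev None → EMPTY
10: bank 6 row 1 — prev None → EMPTY
11: bank 4 row 4 — prev 5 → CONFLICT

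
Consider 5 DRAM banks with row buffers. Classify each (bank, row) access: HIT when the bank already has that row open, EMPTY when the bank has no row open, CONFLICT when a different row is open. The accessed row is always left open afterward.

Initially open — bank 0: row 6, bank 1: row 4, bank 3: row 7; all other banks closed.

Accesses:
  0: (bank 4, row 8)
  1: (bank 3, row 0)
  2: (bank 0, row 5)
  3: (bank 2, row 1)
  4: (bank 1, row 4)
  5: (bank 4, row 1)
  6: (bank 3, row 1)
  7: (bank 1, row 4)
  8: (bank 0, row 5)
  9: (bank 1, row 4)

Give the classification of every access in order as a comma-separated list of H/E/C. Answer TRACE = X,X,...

0: bank 4 row 8 — prev None → EMPTY
1: bank 3 row 0 — prev 7 → CONFLICT
2: bank 0 row 5 — prev 6 → CONFLICT
3: bank 2 row 1 — prev None → EMPTY
4: bank 1 row 4 — prev 4 → HIT
5: bank 4 row 1 — prev 8 → CONFLICT
6: bank 3 row 1 — prev 0 → CONFLICT
7: bank 1 row 4 — prev 4 → HIT
8: bank 0 row 5 — prev 5 → HIT
9: bank 1 row 4 — prev 4 → HIT

TRACE = E,C,C,E,H,C,C,H,H,H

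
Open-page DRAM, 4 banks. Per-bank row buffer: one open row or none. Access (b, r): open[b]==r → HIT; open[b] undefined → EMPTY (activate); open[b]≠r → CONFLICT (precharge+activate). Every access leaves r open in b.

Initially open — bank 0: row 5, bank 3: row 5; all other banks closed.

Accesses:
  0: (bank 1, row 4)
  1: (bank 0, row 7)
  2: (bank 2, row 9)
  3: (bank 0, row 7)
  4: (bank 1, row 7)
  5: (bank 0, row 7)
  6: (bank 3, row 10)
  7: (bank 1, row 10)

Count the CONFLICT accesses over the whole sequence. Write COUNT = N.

step 0: bank1 None->4 [EMPTY]
step 1: bank0 5->7 [CONFLICT]
step 2: bank2 None->9 [EMPTY]
step 3: bank0 7->7 [HIT]
step 4: bank1 4->7 [CONFLICT]
step 5: bank0 7->7 [HIT]
step 6: bank3 5->10 [CONFLICT]
step 7: bank1 7->10 [CONFLICT]

COUNT = 4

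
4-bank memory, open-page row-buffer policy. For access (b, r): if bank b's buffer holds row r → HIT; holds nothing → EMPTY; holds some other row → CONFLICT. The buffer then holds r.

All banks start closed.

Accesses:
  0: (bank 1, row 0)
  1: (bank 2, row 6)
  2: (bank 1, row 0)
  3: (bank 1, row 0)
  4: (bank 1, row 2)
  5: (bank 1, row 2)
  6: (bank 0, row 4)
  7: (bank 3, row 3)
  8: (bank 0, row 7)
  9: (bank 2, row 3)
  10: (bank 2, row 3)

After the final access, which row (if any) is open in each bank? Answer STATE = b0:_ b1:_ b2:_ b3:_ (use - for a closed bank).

STATE = b0:7 b1:2 b2:3 b3:3

0: bank 1 row 0 — prev None → EMPTY
1: bank 2 row 6 — prev None → EMPTY
2: bank 1 row 0 — prev 0 → HIT
3: bank 1 row 0 — prev 0 → HIT
4: bank 1 row 2 — prev 0 → CONFLICT
5: bank 1 row 2 — prev 2 → HIT
6: bank 0 row 4 — prev None → EMPTY
7: bank 3 row 3 — prev None → EMPTY
8: bank 0 row 7 — prev 4 → CONFLICT
9: bank 2 row 3 — prev 6 → CONFLICT
10: bank 2 row 3 — prev 3 → HIT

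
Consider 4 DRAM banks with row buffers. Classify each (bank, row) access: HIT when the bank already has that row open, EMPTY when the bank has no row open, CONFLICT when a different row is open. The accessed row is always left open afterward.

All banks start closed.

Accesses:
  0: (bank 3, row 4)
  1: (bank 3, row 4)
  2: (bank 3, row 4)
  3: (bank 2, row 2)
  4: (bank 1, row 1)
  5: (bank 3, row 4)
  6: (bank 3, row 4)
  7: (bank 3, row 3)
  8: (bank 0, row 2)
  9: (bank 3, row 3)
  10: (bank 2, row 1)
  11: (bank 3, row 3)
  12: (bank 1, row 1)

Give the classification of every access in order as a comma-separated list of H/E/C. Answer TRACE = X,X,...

  [0] b3 r4: no row ⇒ E
  [1] b3 r4: had r4 ⇒ H
  [2] b3 r4: had r4 ⇒ H
  [3] b2 r2: no row ⇒ E
  [4] b1 r1: no row ⇒ E
  [5] b3 r4: had r4 ⇒ H
  [6] b3 r4: had r4 ⇒ H
  [7] b3 r3: had r4 ⇒ C
  [8] b0 r2: no row ⇒ E
  [9] b3 r3: had r3 ⇒ H
  [10] b2 r1: had r2 ⇒ C
  [11] b3 r3: had r3 ⇒ H
  [12] b1 r1: had r1 ⇒ H

TRACE = E,H,H,E,E,H,H,C,E,H,C,H,H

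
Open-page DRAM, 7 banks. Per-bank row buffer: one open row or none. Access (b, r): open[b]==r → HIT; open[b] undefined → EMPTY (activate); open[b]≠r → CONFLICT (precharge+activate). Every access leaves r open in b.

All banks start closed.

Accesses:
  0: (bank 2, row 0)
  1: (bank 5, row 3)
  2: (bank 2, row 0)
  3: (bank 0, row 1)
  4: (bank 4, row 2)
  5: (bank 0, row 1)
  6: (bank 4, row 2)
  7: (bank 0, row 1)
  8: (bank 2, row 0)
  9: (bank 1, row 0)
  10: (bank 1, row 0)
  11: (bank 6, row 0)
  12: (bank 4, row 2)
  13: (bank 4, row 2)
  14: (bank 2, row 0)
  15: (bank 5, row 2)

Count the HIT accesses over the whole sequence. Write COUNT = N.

COUNT = 9

0: bank 2 row 0 — prev None → EMPTY
1: bank 5 row 3 — prev None → EMPTY
2: bank 2 row 0 — prev 0 → HIT
3: bank 0 row 1 — prev None → EMPTY
4: bank 4 row 2 — prev None → EMPTY
5: bank 0 row 1 — prev 1 → HIT
6: bank 4 row 2 — prev 2 → HIT
7: bank 0 row 1 — prev 1 → HIT
8: bank 2 row 0 — prev 0 → HIT
9: bank 1 row 0 — prev None → EMPTY
10: bank 1 row 0 — prev 0 → HIT
11: bank 6 row 0 — prev None → EMPTY
12: bank 4 row 2 — prev 2 → HIT
13: bank 4 row 2 — prev 2 → HIT
14: bank 2 row 0 — prev 0 → HIT
15: bank 5 row 2 — prev 3 → CONFLICT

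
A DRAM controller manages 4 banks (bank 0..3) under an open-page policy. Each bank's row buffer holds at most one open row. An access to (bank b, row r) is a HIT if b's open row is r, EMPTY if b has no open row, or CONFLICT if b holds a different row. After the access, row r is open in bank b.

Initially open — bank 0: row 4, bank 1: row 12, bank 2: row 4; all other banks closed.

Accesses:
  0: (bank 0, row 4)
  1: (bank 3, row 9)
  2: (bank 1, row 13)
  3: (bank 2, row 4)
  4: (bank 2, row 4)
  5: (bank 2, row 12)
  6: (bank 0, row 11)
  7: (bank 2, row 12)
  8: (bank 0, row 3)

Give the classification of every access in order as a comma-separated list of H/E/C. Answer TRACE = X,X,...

TRACE = H,E,C,H,H,C,C,H,C

step 0: bank0 4->4 [HIT]
step 1: bank3 None->9 [EMPTY]
step 2: bank1 12->13 [CONFLICT]
step 3: bank2 4->4 [HIT]
step 4: bank2 4->4 [HIT]
step 5: bank2 4->12 [CONFLICT]
step 6: bank0 4->11 [CONFLICT]
step 7: bank2 12->12 [HIT]
step 8: bank0 11->3 [CONFLICT]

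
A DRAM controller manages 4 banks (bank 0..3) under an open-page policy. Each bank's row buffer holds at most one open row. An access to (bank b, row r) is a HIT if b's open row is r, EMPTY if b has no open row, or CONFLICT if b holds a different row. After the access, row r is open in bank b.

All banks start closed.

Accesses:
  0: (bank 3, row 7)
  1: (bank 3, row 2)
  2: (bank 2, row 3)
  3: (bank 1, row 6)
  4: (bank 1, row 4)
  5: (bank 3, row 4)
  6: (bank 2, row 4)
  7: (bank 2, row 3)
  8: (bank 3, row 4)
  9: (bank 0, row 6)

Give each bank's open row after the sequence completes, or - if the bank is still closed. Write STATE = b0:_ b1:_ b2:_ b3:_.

  [0] b3 r7: no row ⇒ E
  [1] b3 r2: had r7 ⇒ C
  [2] b2 r3: no row ⇒ E
  [3] b1 r6: no row ⇒ E
  [4] b1 r4: had r6 ⇒ C
  [5] b3 r4: had r2 ⇒ C
  [6] b2 r4: had r3 ⇒ C
  [7] b2 r3: had r4 ⇒ C
  [8] b3 r4: had r4 ⇒ H
  [9] b0 r6: no row ⇒ E

STATE = b0:6 b1:4 b2:3 b3:4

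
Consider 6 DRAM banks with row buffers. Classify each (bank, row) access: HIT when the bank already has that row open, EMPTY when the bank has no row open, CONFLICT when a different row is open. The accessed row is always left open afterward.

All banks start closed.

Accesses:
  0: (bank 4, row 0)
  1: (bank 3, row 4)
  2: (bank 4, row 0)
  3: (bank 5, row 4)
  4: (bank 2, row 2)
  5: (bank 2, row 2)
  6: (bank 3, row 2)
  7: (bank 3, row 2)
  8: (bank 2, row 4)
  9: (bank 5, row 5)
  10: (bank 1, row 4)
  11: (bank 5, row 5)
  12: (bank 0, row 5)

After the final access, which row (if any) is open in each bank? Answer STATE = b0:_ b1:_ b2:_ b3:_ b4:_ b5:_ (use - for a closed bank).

STATE = b0:5 b1:4 b2:4 b3:2 b4:0 b5:5

  [0] b4 r0: no row ⇒ E
  [1] b3 r4: no row ⇒ E
  [2] b4 r0: had r0 ⇒ H
  [3] b5 r4: no row ⇒ E
  [4] b2 r2: no row ⇒ E
  [5] b2 r2: had r2 ⇒ H
  [6] b3 r2: had r4 ⇒ C
  [7] b3 r2: had r2 ⇒ H
  [8] b2 r4: had r2 ⇒ C
  [9] b5 r5: had r4 ⇒ C
  [10] b1 r4: no row ⇒ E
  [11] b5 r5: had r5 ⇒ H
  [12] b0 r5: no row ⇒ E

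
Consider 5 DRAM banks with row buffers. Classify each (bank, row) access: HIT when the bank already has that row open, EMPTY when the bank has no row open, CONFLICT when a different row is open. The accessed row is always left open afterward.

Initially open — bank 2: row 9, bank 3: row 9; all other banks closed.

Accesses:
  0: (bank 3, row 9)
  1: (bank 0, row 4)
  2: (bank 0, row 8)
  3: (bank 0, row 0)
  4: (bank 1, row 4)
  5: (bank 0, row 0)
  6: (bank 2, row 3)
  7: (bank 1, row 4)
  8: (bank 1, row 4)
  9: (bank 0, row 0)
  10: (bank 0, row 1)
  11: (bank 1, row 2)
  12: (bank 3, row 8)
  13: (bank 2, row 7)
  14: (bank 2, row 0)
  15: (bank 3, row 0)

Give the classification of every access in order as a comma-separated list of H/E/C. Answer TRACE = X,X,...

TRACE = H,E,C,C,E,H,C,H,H,H,C,C,C,C,C,C

0: bank 3 row 9 — prev 9 → HIT
1: bank 0 row 4 — prev None → EMPTY
2: bank 0 row 8 — prev 4 → CONFLICT
3: bank 0 row 0 — prev 8 → CONFLICT
4: bank 1 row 4 — prev None → EMPTY
5: bank 0 row 0 — prev 0 → HIT
6: bank 2 row 3 — prev 9 → CONFLICT
7: bank 1 row 4 — prev 4 → HIT
8: bank 1 row 4 — prev 4 → HIT
9: bank 0 row 0 — prev 0 → HIT
10: bank 0 row 1 — prev 0 → CONFLICT
11: bank 1 row 2 — prev 4 → CONFLICT
12: bank 3 row 8 — prev 9 → CONFLICT
13: bank 2 row 7 — prev 3 → CONFLICT
14: bank 2 row 0 — prev 7 → CONFLICT
15: bank 3 row 0 — prev 8 → CONFLICT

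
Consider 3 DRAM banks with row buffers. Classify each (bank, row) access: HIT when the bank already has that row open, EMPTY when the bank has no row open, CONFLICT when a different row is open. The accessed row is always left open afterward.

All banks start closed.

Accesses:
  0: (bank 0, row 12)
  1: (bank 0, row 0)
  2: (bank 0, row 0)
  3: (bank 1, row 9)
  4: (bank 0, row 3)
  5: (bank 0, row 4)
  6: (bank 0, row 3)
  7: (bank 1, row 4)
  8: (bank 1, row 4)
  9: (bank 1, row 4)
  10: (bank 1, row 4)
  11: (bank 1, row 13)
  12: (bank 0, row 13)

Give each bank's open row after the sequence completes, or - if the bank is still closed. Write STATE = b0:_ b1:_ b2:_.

step 0: bank0 None->12 [EMPTY]
step 1: bank0 12->0 [CONFLICT]
step 2: bank0 0->0 [HIT]
step 3: bank1 None->9 [EMPTY]
step 4: bank0 0->3 [CONFLICT]
step 5: bank0 3->4 [CONFLICT]
step 6: bank0 4->3 [CONFLICT]
step 7: bank1 9->4 [CONFLICT]
step 8: bank1 4->4 [HIT]
step 9: bank1 4->4 [HIT]
step 10: bank1 4->4 [HIT]
step 11: bank1 4->13 [CONFLICT]
step 12: bank0 3->13 [CONFLICT]

STATE = b0:13 b1:13 b2:-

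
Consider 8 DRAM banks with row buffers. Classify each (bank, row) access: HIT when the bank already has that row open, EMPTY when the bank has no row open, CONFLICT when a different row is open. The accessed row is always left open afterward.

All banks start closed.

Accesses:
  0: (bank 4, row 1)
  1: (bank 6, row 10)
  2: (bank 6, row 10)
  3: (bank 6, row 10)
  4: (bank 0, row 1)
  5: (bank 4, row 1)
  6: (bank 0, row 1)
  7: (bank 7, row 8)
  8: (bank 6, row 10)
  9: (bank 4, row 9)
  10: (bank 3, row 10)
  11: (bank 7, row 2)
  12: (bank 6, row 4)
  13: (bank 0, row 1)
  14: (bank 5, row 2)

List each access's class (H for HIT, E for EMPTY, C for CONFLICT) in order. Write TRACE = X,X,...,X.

TRACE = E,E,H,H,E,H,H,E,H,C,E,C,C,H,E

0: bank 4 row 1 — prev None → EMPTY
1: bank 6 row 10 — prev None → EMPTY
2: bank 6 row 10 — prev 10 → HIT
3: bank 6 row 10 — prev 10 → HIT
4: bank 0 row 1 — prev None → EMPTY
5: bank 4 row 1 — prev 1 → HIT
6: bank 0 row 1 — prev 1 → HIT
7: bank 7 row 8 — prev None → EMPTY
8: bank 6 row 10 — prev 10 → HIT
9: bank 4 row 9 — prev 1 → CONFLICT
10: bank 3 row 10 — prev None → EMPTY
11: bank 7 row 2 — prev 8 → CONFLICT
12: bank 6 row 4 — prev 10 → CONFLICT
13: bank 0 row 1 — prev 1 → HIT
14: bank 5 row 2 — prev None → EMPTY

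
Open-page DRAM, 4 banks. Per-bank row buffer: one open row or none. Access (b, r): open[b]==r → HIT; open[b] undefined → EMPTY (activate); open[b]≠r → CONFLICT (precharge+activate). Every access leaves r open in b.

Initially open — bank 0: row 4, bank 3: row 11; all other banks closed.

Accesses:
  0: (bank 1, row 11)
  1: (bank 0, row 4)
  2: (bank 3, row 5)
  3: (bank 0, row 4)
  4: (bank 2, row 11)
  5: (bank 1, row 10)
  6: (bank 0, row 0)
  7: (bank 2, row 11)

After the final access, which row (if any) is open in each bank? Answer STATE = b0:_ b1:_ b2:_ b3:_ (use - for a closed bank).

STATE = b0:0 b1:10 b2:11 b3:5

  [0] b1 r11: no row ⇒ E
  [1] b0 r4: had r4 ⇒ H
  [2] b3 r5: had r11 ⇒ C
  [3] b0 r4: had r4 ⇒ H
  [4] b2 r11: no row ⇒ E
  [5] b1 r10: had r11 ⇒ C
  [6] b0 r0: had r4 ⇒ C
  [7] b2 r11: had r11 ⇒ H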